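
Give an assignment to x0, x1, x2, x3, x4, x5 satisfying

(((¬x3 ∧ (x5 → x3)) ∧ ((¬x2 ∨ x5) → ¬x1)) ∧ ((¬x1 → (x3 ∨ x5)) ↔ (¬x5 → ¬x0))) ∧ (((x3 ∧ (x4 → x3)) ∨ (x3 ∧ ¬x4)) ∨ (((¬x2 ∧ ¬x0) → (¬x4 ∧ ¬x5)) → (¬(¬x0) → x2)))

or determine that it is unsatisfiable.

x0: True; x1: False; x2: True; x3: False; x4: False; x5: False

  ((¬x3 ∧ (x5 → x3)) ∧ ((¬x2 ∨ x5) → ¬x1)) ∧ ((¬x1 → (x3 ∨ x5)) ↔ (¬x5 → ¬x0)) = True
    (¬x3 ∧ (x5 → x3)) ∧ ((¬x2 ∨ x5) → ¬x1) = True
      ¬x3 ∧ (x5 → x3) = True
        ¬x3 = True
        x5 → x3 = True
      (¬x2 ∨ x5) → ¬x1 = True
        ¬x2 ∨ x5 = False
          ¬x2 = False
        ¬x1 = True
    (¬x1 → (x3 ∨ x5)) ↔ (¬x5 → ¬x0) = True
      ¬x1 → (x3 ∨ x5) = False
        ¬x1 = True
        x3 ∨ x5 = False
      ¬x5 → ¬x0 = False
        ¬x5 = True
        ¬x0 = False
  ((x3 ∧ (x4 → x3)) ∨ (x3 ∧ ¬x4)) ∨ (((¬x2 ∧ ¬x0) → (¬x4 ∧ ¬x5)) → (¬(¬x0) → x2)) = True
    (x3 ∧ (x4 → x3)) ∨ (x3 ∧ ¬x4) = False
      x3 ∧ (x4 → x3) = False
        x4 → x3 = True
      x3 ∧ ¬x4 = False
        ¬x4 = True
    ((¬x2 ∧ ¬x0) → (¬x4 ∧ ¬x5)) → (¬(¬x0) → x2) = True
      (¬x2 ∧ ¬x0) → (¬x4 ∧ ¬x5) = True
        ¬x2 ∧ ¬x0 = False
          ¬x2 = False
          ¬x0 = False
        ¬x4 ∧ ¬x5 = True
          ¬x4 = True
          ¬x5 = True
      ¬(¬x0) → x2 = True
        ¬(¬x0) = True
          ¬x0 = False
Both conjuncts True, so the formula holds.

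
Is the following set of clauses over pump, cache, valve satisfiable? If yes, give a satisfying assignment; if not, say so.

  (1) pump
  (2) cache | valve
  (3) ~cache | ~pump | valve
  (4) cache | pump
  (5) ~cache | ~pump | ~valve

pump: True; cache: False; valve: True

Unit clause (pump) forces pump = True.
Try cache = True:
  (~cache | ~pump | valve) forces valve = True.
  clause (~cache | ~pump | ~valve) is falsified — backtrack.
So cache = False.
  then (cache | valve) forces valve = True.
Check each clause:
  (pump): pump holds.
  (cache | valve): valve holds.
  (~cache | ~pump | valve): ~cache holds.
  (cache | pump): pump holds.
  (~cache | ~pump | ~valve): ~cache holds.
All clauses satisfied.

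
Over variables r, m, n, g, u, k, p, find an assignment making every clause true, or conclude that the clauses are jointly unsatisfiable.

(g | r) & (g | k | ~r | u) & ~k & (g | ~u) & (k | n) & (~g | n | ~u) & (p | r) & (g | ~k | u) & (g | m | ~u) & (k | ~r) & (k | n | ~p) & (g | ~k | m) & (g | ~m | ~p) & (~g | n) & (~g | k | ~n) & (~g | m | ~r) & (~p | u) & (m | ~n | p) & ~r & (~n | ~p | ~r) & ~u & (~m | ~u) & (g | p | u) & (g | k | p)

Unsatisfiable

Case r = True:
  Clause (~r) is falsified — contradiction.
Case r = False:
  (g | r) forces g = True.
  (~k) forces k = False.
  (k | n) forces n = True.
  Clause (~g | k | ~n) is falsified — contradiction.
Both cases fail, so the formula is unsatisfiable.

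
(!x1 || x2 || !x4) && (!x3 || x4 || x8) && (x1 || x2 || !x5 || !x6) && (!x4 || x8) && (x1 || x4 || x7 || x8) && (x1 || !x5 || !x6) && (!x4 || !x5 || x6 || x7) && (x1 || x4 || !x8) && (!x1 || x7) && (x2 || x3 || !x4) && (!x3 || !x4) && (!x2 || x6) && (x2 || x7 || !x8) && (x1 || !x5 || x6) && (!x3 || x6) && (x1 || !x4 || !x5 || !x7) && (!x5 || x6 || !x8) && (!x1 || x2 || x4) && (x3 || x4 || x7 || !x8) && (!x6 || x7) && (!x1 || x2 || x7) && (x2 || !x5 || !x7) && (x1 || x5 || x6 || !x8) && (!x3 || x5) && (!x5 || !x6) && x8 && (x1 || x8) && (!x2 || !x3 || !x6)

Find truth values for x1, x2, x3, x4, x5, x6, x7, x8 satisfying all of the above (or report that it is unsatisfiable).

x1 = True, x2 = True, x3 = False, x4 = False, x5 = False, x6 = True, x7 = True, x8 = True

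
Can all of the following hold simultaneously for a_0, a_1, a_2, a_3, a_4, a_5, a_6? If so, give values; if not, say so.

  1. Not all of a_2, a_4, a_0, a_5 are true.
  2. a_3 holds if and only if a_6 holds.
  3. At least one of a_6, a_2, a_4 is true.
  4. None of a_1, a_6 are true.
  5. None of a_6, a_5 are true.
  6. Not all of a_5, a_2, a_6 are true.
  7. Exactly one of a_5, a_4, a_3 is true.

a_0 = True, a_1 = False, a_2 = False, a_3 = False, a_4 = True, a_5 = False, a_6 = False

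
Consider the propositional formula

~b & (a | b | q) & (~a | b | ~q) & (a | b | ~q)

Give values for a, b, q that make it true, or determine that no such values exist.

Unit clause (~b) forces b = False.
Try a = False:
  (a | b | q) forces q = True.
  clause (a | b | ~q) is falsified — backtrack.
So a = True.
  then (~a | b | ~q) forces q = False.
Check each clause:
  (~b): ~b holds.
  (a | b | q): a holds.
  (~a | b | ~q): ~q holds.
  (a | b | ~q): a holds.
All clauses satisfied.

a: True, b: False, q: False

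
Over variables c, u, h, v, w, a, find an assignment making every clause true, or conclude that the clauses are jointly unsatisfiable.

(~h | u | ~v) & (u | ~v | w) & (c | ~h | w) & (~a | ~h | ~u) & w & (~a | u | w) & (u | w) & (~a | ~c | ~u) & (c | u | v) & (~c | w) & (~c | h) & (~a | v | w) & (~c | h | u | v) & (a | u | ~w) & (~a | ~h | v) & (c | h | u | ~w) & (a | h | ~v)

Unit clause (w) forces w = True.
Set c = False.
Try u = False:
  (c | u | v) forces v = True.
  (~h | u | ~v) forces h = False.
  clause (c | h | u | ~w) is falsified — backtrack.
So u = True.
Set h = False.
Set v = True.
  then (a | h | ~v) forces a = True.
All clauses satisfied.

c = False; u = True; h = False; v = True; w = True; a = True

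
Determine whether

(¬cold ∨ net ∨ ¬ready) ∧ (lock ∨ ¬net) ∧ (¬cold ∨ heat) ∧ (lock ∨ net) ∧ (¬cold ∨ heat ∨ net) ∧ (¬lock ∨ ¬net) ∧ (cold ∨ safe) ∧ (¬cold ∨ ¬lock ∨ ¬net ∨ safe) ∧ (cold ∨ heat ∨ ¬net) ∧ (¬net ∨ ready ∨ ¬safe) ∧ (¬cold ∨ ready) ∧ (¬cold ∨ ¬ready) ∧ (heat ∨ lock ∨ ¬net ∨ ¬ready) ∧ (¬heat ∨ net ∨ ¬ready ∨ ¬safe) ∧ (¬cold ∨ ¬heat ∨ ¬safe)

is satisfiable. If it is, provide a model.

heat=F, ready=T, cold=F, safe=T, lock=T, net=F

Set heat = False.
  then (¬cold ∨ heat) forces cold = False.
  then (cold ∨ safe) forces safe = True.
  then (cold ∨ heat ∨ ¬net) forces net = False.
  then (lock ∨ net) forces lock = True.
Set ready = True.
All clauses satisfied.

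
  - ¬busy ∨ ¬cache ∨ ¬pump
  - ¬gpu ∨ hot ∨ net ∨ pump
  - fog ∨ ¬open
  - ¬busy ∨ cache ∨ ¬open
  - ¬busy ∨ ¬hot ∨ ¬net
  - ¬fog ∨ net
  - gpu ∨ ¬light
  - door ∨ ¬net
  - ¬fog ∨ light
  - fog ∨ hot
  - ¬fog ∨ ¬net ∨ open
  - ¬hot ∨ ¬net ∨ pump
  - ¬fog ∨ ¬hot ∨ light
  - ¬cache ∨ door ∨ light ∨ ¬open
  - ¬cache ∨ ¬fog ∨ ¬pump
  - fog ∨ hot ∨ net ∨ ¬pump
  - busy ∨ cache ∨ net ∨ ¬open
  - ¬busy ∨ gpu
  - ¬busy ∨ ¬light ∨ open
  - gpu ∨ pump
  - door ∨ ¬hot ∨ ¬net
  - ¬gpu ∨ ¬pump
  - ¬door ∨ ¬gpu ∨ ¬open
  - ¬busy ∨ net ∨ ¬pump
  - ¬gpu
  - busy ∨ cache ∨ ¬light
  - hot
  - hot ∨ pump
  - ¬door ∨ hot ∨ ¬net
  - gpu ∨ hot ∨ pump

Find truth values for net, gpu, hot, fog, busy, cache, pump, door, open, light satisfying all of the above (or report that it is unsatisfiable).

net = False; gpu = False; hot = True; fog = False; busy = False; cache = True; pump = True; door = False; open = False; light = False

Unit clause (¬gpu) forces gpu = False.
Unit clause (hot) forces hot = True.
In (gpu ∨ ¬light) only ¬light is left, so light = False.
In (¬fog ∨ light) only ¬fog is left, so fog = False.
In (¬busy ∨ gpu) only ¬busy is left, so busy = False.
In (gpu ∨ pump) only pump is left, so pump = True.
In (fog ∨ ¬open) only ¬open is left, so open = False.
Set net = False.
Set cache = True.
Set door = False.
All clauses satisfied.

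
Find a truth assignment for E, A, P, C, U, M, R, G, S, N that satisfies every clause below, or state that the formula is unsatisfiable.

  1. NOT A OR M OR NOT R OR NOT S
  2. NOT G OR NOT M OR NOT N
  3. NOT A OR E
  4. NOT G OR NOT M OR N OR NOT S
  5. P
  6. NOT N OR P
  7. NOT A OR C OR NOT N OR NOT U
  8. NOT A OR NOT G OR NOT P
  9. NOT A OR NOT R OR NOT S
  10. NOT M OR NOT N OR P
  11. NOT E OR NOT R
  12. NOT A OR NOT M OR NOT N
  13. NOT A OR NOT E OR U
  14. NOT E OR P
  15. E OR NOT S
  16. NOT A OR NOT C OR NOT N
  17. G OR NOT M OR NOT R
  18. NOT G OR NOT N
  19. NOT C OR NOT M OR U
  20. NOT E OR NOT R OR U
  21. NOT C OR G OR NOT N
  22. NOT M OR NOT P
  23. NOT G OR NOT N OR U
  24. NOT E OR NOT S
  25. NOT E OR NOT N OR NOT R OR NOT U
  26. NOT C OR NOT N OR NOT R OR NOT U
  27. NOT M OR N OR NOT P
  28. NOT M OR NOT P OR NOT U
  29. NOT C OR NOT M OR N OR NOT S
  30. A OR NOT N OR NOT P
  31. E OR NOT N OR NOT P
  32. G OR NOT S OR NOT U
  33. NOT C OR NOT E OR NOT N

Unit clause (P) forces P = True.
In (NOT M OR NOT P) only NOT M is left, so M = False.
Set E = False.
  then (NOT A OR E) forces A = False.
  then (E OR NOT S) forces S = False.
  then (A OR NOT N OR NOT P) forces N = False.
Set C = False.
Set U = True.
Set R = True.
Set G = True.
All clauses satisfied.

E = False, A = False, P = True, C = False, U = True, M = False, R = True, G = True, S = False, N = False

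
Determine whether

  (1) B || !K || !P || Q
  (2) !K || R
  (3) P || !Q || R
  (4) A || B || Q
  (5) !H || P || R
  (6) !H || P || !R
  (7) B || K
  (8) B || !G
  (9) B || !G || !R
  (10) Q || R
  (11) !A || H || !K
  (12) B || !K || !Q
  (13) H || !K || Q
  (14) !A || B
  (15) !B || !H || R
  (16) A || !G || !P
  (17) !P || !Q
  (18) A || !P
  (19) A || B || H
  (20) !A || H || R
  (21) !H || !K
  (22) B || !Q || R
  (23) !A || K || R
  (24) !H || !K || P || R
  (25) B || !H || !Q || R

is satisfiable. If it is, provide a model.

Try R = False:
  (!K || R) forces K = False.
  (B || K) forces B = True.
  (Q || R) forces Q = True.
  (P || !Q || R) forces P = True.
  clause (!P || !Q) is falsified — backtrack.
So R = True.
Set H = False.
Set B = True.
Set K = False.
Set P = False.
Set G = True.
Set A = False.
Set Q = False.
All clauses satisfied.

R = True, H = False, B = True, K = False, P = False, G = True, A = False, Q = False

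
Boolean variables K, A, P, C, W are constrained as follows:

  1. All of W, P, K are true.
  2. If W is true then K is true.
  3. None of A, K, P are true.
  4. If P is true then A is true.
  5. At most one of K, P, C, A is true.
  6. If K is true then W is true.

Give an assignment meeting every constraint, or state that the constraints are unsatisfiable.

The formula is unsatisfiable.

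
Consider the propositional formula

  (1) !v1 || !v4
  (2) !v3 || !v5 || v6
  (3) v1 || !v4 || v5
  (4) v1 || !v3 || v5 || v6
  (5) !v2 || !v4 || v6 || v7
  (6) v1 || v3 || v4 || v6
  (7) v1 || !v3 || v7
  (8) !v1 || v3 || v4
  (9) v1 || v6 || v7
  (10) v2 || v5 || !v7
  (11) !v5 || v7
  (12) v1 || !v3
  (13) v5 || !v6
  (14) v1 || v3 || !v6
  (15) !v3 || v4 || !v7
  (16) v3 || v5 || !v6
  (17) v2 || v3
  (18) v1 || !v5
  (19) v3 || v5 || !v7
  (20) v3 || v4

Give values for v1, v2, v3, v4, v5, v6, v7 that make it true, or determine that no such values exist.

v1=T, v2=F, v3=T, v4=F, v5=F, v6=F, v7=F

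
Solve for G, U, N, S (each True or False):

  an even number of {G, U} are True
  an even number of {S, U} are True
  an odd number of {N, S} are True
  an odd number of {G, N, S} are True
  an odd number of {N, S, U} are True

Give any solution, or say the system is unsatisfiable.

G: False; U: False; N: True; S: False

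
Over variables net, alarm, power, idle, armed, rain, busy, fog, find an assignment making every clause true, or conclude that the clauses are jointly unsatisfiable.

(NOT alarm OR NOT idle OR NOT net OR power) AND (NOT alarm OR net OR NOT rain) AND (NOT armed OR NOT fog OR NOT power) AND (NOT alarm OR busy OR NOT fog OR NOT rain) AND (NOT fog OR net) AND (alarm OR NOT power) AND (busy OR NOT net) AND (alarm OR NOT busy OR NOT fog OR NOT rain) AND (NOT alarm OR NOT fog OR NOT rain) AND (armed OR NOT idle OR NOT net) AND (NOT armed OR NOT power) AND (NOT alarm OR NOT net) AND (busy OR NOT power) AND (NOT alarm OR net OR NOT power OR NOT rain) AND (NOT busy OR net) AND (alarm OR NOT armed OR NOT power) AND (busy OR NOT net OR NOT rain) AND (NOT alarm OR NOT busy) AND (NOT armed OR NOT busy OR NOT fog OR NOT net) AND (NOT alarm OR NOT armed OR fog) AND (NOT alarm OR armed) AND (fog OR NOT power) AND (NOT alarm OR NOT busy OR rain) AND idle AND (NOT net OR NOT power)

net = False, alarm = False, power = False, idle = True, armed = True, rain = False, busy = False, fog = False

Unit clause (idle) forces idle = True.
Set net = False.
  then (NOT fog OR net) forces fog = False.
  then (NOT busy OR net) forces busy = False.
  then (fog OR NOT power) forces power = False.
Try alarm = True:
  (NOT alarm OR net OR NOT rain) forces rain = False.
  (NOT alarm OR NOT armed OR fog) forces armed = False.
  clause (NOT alarm OR armed) is falsified — backtrack.
So alarm = False.
Set armed = True.
Set rain = False.
All clauses satisfied.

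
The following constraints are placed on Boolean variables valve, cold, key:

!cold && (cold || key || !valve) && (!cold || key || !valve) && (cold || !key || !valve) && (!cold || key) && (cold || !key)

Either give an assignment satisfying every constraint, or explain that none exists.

Unit clause (!cold) forces cold = False.
In (cold || !key) only !key is left, so key = False.
In (cold || key || !valve) only !valve is left, so valve = False.
Check each clause:
  (!cold): !cold holds.
  (cold || key || !valve): !valve holds.
  (!cold || key || !valve): !cold holds.
  (cold || !key || !valve): !key holds.
  (!cold || key): !cold holds.
  (cold || !key): !key holds.
All clauses satisfied.

valve: False, cold: False, key: False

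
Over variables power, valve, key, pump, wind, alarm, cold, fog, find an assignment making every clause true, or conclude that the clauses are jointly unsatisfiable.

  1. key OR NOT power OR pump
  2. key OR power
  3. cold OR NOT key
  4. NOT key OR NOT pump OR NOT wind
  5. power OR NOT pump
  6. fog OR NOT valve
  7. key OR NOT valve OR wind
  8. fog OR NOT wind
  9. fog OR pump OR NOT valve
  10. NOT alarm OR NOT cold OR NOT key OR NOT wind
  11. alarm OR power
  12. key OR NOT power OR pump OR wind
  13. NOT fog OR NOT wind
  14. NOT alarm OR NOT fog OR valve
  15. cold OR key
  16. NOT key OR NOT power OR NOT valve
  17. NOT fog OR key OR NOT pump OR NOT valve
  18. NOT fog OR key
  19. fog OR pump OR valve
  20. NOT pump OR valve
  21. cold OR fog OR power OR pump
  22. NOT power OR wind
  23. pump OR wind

The formula is unsatisfiable.

Case wind = True:
  (fog OR NOT wind) forces fog = True.
  Clause (NOT fog OR NOT wind) is falsified — contradiction.
Case wind = False:
  (NOT power OR wind) forces power = False.
  (key OR power) forces key = True.
  (cold OR NOT key) forces cold = True.
  (power OR NOT pump) forces pump = False.
  Clause (pump OR wind) is falsified — contradiction.
Both cases fail, so the formula is unsatisfiable.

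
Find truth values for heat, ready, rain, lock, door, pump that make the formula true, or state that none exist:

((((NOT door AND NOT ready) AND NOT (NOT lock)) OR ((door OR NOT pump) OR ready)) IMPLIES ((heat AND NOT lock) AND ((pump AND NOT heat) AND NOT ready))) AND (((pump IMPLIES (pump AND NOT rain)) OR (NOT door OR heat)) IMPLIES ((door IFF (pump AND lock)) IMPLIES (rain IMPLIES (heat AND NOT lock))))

heat=T; ready=F; rain=F; lock=F; door=F; pump=T

  (((NOT door AND NOT ready) AND NOT (NOT lock)) OR ((door OR NOT pump) OR ready)) IMPLIES ((heat AND NOT lock) AND ((pump AND NOT heat) AND NOT ready)) = True
    ((NOT door AND NOT ready) AND NOT (NOT lock)) OR ((door OR NOT pump) OR ready) = False
      (NOT door AND NOT ready) AND NOT (NOT lock) = False
        NOT door AND NOT ready = True
          NOT door = True
          NOT ready = True
        NOT (NOT lock) = False
          NOT lock = True
      (door OR NOT pump) OR ready = False
        door OR NOT pump = False
          NOT pump = False
    (heat AND NOT lock) AND ((pump AND NOT heat) AND NOT ready) = False
      heat AND NOT lock = True
        NOT lock = True
      (pump AND NOT heat) AND NOT ready = False
        pump AND NOT heat = False
          NOT heat = False
        NOT ready = True
  ((pump IMPLIES (pump AND NOT rain)) OR (NOT door OR heat)) IMPLIES ((door IFF (pump AND lock)) IMPLIES (rain IMPLIES (heat AND NOT lock))) = True
    (pump IMPLIES (pump AND NOT rain)) OR (NOT door OR heat) = True
      pump IMPLIES (pump AND NOT rain) = True
        pump AND NOT rain = True
          NOT rain = True
      NOT door OR heat = True
        NOT door = True
    (door IFF (pump AND lock)) IMPLIES (rain IMPLIES (heat AND NOT lock)) = True
      door IFF (pump AND lock) = True
        pump AND lock = False
      rain IMPLIES (heat AND NOT lock) = True
        heat AND NOT lock = True
          NOT lock = True
Both conjuncts True, so the formula holds.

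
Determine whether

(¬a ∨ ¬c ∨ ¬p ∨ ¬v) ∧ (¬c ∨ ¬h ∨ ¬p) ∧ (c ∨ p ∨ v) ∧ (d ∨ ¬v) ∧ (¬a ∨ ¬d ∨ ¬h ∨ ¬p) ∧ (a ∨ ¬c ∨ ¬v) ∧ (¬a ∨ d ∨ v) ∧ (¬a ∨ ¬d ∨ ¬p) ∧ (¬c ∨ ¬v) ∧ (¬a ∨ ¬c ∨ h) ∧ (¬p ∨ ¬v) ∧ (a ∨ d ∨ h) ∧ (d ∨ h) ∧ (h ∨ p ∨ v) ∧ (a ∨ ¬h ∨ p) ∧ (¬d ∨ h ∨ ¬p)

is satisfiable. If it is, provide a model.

Set a = False.
Set c = False.
Set v = False.
  then (c ∨ p ∨ v) forces p = True.
Try h = False:
  (a ∨ d ∨ h) forces d = True.
  clause (¬d ∨ h ∨ ¬p) is falsified — backtrack.
So h = True.
Set d = True.
All clauses satisfied.

a: False; c: False; v: False; p: True; h: True; d: True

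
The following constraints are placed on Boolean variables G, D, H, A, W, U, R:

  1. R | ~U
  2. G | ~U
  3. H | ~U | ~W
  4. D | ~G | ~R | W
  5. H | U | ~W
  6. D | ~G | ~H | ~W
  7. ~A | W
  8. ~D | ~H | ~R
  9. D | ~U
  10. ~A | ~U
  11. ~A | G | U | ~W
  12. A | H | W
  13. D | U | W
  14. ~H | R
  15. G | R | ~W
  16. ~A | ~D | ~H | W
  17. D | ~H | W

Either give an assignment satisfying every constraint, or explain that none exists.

Set G = False.
  then (G | ~U) forces U = False.
Set D = False.
  then (D | U | W) forces W = True.
  then (G | R | ~W) forces R = True.
  then (H | U | ~W) forces H = True.
  then (~A | G | U | ~W) forces A = False.
All clauses satisfied.

G = False; D = False; H = True; A = False; W = True; U = False; R = True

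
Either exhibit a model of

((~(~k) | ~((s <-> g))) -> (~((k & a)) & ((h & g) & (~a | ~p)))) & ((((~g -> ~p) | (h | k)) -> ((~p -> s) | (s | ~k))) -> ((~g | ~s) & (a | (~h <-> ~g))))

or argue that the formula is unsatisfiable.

a = True, g = False, k = False, p = False, h = False, s = False

  (~(~k) | ~((s <-> g))) -> (~((k & a)) & ((h & g) & (~a | ~p))) = True
    ~(~k) | ~((s <-> g)) = False
      ~(~k) = False
        ~k = True
      ~((s <-> g)) = False
        s <-> g = True
    ~((k & a)) & ((h & g) & (~a | ~p)) = False
      ~((k & a)) = True
        k & a = False
      (h & g) & (~a | ~p) = False
        h & g = False
        ~a | ~p = True
          ~a = False
          ~p = True
  (((~g -> ~p) | (h | k)) -> ((~p -> s) | (s | ~k))) -> ((~g | ~s) & (a | (~h <-> ~g))) = True
    ((~g -> ~p) | (h | k)) -> ((~p -> s) | (s | ~k)) = True
      (~g -> ~p) | (h | k) = True
        ~g -> ~p = True
          ~g = True
          ~p = True
        h | k = False
      (~p -> s) | (s | ~k) = True
        ~p -> s = False
          ~p = True
        s | ~k = True
          ~k = True
    (~g | ~s) & (a | (~h <-> ~g)) = True
      ~g | ~s = True
        ~g = True
        ~s = True
      a | (~h <-> ~g) = True
        ~h <-> ~g = True
          ~h = True
          ~g = True
Both conjuncts True, so the formula holds.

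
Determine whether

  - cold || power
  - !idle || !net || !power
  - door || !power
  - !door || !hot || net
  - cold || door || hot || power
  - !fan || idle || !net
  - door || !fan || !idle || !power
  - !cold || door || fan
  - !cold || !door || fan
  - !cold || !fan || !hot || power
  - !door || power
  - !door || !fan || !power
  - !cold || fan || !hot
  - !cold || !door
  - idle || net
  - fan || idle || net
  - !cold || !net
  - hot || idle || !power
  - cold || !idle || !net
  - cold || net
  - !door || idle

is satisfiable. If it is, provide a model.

Set cold = True.
  then (!cold || !door) forces door = False.
  then (!cold || !net) forces net = False.
  then (door || !power) forces power = False.
  then (!cold || door || fan) forces fan = True.
  then (!cold || !fan || !hot || power) forces hot = False.
  then (idle || net) forces idle = True.
All clauses satisfied.

cold: True; net: False; hot: False; fan: True; power: False; idle: True; door: False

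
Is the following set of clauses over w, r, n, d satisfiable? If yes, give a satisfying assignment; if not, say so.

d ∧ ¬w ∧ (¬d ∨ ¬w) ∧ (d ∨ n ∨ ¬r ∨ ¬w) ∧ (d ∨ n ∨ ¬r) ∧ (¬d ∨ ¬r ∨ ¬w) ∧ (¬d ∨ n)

Unit clause (d) forces d = True.
Unit clause (¬w) forces w = False.
In (¬d ∨ n) only n is left, so n = True.
Set r = False.
Check each clause:
  (d): d holds.
  (¬w): ¬w holds.
  (¬d ∨ ¬w): ¬w holds.
  (d ∨ n ∨ ¬r ∨ ¬w): d holds.
  (d ∨ n ∨ ¬r): d holds.
  (¬d ∨ ¬r ∨ ¬w): ¬r holds.
  (¬d ∨ n): n holds.
All clauses satisfied.

w=F, r=F, n=T, d=T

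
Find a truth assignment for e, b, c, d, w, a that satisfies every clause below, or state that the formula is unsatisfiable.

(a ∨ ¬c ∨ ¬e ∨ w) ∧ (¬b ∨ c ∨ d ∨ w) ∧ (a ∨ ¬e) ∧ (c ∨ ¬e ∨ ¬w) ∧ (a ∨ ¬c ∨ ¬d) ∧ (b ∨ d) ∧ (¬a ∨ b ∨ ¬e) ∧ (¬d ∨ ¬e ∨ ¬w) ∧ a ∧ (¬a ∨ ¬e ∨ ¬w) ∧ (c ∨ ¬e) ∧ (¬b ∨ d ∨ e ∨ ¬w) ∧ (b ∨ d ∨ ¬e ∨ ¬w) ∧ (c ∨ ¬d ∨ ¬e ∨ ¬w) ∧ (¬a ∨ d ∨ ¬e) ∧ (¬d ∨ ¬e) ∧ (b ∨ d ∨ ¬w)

Unit clause (a) forces a = True.
Try e = True:
  (¬a ∨ b ∨ ¬e) forces b = True.
  (¬a ∨ ¬e ∨ ¬w) forces w = False.
  (c ∨ ¬e) forces c = True.
  (¬a ∨ d ∨ ¬e) forces d = True.
  clause (¬d ∨ ¬e) is falsified — backtrack.
So e = False.
Set b = False.
  then (b ∨ d) forces d = True.
Set c = True.
Set w = True.
All clauses satisfied.

e = False; b = False; c = True; d = True; w = True; a = True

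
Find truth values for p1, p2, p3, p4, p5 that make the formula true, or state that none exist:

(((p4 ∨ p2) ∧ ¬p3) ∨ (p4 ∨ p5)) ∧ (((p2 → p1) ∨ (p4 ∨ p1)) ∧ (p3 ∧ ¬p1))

p1 = False, p2 = True, p3 = True, p4 = True, p5 = True

  ((p4 ∨ p2) ∧ ¬p3) ∨ (p4 ∨ p5) = True
    (p4 ∨ p2) ∧ ¬p3 = False
      p4 ∨ p2 = True
      ¬p3 = False
    p4 ∨ p5 = True
  ((p2 → p1) ∨ (p4 ∨ p1)) ∧ (p3 ∧ ¬p1) = True
    (p2 → p1) ∨ (p4 ∨ p1) = True
      p2 → p1 = False
      p4 ∨ p1 = True
    p3 ∧ ¬p1 = True
      ¬p1 = True
Both conjuncts True, so the formula holds.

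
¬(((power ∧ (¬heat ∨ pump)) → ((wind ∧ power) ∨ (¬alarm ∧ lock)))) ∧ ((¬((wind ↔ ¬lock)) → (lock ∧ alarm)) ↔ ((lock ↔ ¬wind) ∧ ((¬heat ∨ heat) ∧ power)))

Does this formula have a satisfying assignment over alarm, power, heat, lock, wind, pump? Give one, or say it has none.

alarm: True, power: True, heat: False, lock: False, wind: False, pump: False

  ¬(((power ∧ (¬heat ∨ pump)) → ((wind ∧ power) ∨ (¬alarm ∧ lock)))) = True
    (power ∧ (¬heat ∨ pump)) → ((wind ∧ power) ∨ (¬alarm ∧ lock)) = False
      power ∧ (¬heat ∨ pump) = True
        ¬heat ∨ pump = True
          ¬heat = True
      (wind ∧ power) ∨ (¬alarm ∧ lock) = False
        wind ∧ power = False
        ¬alarm ∧ lock = False
          ¬alarm = False
  (¬((wind ↔ ¬lock)) → (lock ∧ alarm)) ↔ ((lock ↔ ¬wind) ∧ ((¬heat ∨ heat) ∧ power)) = True
    ¬((wind ↔ ¬lock)) → (lock ∧ alarm) = False
      ¬((wind ↔ ¬lock)) = True
        wind ↔ ¬lock = False
          ¬lock = True
      lock ∧ alarm = False
    (lock ↔ ¬wind) ∧ ((¬heat ∨ heat) ∧ power) = False
      lock ↔ ¬wind = False
        ¬wind = True
      (¬heat ∨ heat) ∧ power = True
        ¬heat ∨ heat = True
          ¬heat = True
Both conjuncts True, so the formula holds.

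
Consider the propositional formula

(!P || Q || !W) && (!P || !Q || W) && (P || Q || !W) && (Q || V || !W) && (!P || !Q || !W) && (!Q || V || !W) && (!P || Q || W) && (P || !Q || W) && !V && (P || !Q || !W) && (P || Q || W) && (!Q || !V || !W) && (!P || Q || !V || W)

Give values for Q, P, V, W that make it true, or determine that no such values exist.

UNSATISFIABLE

Case Q = True:
  (!V) forces V = False.
  (!Q || V || !W) forces W = False.
  (!P || !Q || W) forces P = False.
  Clause (P || !Q || W) is falsified — contradiction.
Case Q = False:
  (!V) forces V = False.
  (Q || V || !W) forces W = False.
  (!P || Q || W) forces P = False.
  Clause (P || Q || W) is falsified — contradiction.
Both cases fail, so the formula is unsatisfiable.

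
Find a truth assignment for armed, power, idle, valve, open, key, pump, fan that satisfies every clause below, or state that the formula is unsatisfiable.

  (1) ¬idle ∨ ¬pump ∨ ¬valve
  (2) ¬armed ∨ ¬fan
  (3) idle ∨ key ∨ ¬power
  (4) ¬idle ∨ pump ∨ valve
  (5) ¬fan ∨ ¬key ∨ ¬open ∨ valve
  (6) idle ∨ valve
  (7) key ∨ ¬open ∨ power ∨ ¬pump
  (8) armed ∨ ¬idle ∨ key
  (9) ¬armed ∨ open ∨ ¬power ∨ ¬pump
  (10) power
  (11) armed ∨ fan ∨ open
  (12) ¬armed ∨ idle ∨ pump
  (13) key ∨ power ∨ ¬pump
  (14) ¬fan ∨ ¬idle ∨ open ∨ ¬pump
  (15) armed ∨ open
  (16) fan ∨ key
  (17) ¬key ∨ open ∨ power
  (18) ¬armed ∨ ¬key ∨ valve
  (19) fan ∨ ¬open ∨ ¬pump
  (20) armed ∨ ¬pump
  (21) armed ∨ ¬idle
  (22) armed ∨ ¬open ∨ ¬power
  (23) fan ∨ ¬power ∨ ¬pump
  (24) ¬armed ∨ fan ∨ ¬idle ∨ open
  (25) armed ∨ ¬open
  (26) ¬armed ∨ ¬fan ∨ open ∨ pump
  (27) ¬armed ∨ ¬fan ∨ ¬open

armed=T; power=T; idle=T; valve=T; open=T; key=T; pump=F; fan=F

Unit clause (power) forces power = True.
Try armed = False:
  (armed ∨ open) forces open = True.
  clause (armed ∨ ¬open ∨ ¬power) is falsified — backtrack.
So armed = True.
  then (¬armed ∨ ¬fan) forces fan = False.
  then (fan ∨ key) forces key = True.
  then (¬armed ∨ ¬key ∨ valve) forces valve = True.
  then (fan ∨ ¬power ∨ ¬pump) forces pump = False.
  then (¬armed ∨ idle ∨ pump) forces idle = True.
  then (¬armed ∨ fan ∨ ¬idle ∨ open) forces open = True.
All clauses satisfied.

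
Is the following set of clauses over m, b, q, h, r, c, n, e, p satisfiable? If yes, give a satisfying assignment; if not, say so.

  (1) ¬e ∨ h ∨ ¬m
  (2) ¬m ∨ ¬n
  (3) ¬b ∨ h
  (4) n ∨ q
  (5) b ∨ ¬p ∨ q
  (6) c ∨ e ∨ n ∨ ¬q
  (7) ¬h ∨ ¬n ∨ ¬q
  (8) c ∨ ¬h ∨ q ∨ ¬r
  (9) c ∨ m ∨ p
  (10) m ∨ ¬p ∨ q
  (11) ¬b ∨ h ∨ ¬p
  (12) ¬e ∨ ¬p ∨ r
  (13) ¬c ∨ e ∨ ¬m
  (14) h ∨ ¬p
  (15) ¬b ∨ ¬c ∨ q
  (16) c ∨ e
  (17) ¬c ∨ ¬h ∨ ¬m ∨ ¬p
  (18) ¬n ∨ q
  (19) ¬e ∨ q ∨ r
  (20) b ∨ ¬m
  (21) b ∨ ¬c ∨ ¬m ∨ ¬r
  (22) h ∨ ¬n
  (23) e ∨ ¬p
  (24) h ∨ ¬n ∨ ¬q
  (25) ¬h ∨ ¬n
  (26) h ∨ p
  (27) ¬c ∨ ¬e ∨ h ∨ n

m = False, b = True, q = True, h = True, r = True, c = True, n = False, e = True, p = False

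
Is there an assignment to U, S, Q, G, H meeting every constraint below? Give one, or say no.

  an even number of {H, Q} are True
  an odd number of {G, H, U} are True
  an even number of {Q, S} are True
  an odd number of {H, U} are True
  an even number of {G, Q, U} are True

UNSATISFIABLE

Adding constraints 1, 2, 5 mod 2: every variable appears an even number of times on the left, so the left side is 0.
But the right sides sum to 1 (mod 2). 0 ≠ 1 — the system is inconsistent.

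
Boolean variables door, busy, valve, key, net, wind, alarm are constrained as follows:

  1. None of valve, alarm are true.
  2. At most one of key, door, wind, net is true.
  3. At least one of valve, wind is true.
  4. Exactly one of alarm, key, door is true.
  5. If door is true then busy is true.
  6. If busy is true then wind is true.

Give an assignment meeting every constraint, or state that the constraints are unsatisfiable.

Case valve = True:
  Constraint (1) is violated (valve=T) — contradiction.
Case valve = False:
  (1) forces alarm = False.
  (3) with valve=F forces wind = True.
  (2) with wind=T forces key = False.
  (2) with wind=T forces door = False.
  Constraint (4) is violated (alarm=F, key=F, door=F) — contradiction.
Both cases fail — unsatisfiable.

Unsatisfiable — no assignment works.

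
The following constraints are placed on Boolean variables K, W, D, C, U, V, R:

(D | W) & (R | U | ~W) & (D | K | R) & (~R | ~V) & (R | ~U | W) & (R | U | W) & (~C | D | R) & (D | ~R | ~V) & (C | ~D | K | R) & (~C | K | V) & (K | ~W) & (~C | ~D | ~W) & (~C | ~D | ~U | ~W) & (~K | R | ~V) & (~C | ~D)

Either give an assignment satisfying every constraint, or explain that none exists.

K=F, W=F, D=T, C=F, U=T, V=F, R=T

Set K = False.
  then (K | ~W) forces W = False.
  then (D | W) forces D = True.
  then (~C | ~D) forces C = False.
  then (C | ~D | K | R) forces R = True.
  then (~R | ~V) forces V = False.
Set U = True.
All clauses satisfied.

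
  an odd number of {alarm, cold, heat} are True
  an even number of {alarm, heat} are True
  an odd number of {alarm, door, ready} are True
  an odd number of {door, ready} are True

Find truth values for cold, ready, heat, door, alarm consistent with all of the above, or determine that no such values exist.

cold: True; ready: False; heat: False; door: True; alarm: False

{alarm, cold, heat}: 1 true → odd ✓
{alarm, heat}: 0 true → even ✓
{alarm, door, ready}: 1 true → odd ✓
{door, ready}: 1 true → odd ✓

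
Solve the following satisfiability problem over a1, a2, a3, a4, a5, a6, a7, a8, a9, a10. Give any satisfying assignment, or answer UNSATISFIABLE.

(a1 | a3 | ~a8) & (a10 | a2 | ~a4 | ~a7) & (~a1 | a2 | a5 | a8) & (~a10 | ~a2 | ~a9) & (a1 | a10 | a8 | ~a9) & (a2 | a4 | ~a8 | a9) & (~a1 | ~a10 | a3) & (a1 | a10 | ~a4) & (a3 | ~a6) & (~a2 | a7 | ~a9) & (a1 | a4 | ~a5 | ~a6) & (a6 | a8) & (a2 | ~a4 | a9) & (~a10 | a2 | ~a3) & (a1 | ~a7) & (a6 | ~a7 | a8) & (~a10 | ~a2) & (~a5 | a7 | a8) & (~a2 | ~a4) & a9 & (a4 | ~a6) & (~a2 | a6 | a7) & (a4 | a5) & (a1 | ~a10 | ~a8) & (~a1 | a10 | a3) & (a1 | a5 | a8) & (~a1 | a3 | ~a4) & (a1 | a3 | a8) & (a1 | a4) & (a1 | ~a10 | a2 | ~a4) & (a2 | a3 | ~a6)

a1: True, a2: False, a3: True, a4: True, a5: False, a6: False, a7: False, a8: True, a9: True, a10: False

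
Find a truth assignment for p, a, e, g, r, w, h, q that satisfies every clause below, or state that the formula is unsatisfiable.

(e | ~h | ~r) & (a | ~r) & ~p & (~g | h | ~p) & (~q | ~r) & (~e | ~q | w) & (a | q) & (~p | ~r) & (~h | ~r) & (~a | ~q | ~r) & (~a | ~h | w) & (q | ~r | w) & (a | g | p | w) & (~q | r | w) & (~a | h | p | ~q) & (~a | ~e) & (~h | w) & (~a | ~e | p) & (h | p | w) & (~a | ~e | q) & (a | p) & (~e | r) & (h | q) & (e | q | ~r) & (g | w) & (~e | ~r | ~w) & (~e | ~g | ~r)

Unit clause (~p) forces p = False.
In (a | p) only a is left, so a = True.
In (~a | ~e) only ~e is left, so e = False.
Set g = True.
Try r = True:
  (e | ~h | ~r) forces h = False.
  (~q | ~r) forces q = False.
  clause (h | q) is falsified — backtrack.
So r = False.
Set w = True.
Set h = True.
Set q = True.
All clauses satisfied.

p = False, a = True, e = False, g = True, r = False, w = True, h = True, q = True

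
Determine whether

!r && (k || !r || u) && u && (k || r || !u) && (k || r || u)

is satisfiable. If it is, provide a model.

k = True, u = True, r = False

Unit clause (!r) forces r = False.
Unit clause (u) forces u = True.
In (k || r || !u) only k is left, so k = True.
Check each clause:
  (!r): !r holds.
  (k || !r || u): k holds.
  (u): u holds.
  (k || r || !u): k holds.
  (k || r || u): k holds.
All clauses satisfied.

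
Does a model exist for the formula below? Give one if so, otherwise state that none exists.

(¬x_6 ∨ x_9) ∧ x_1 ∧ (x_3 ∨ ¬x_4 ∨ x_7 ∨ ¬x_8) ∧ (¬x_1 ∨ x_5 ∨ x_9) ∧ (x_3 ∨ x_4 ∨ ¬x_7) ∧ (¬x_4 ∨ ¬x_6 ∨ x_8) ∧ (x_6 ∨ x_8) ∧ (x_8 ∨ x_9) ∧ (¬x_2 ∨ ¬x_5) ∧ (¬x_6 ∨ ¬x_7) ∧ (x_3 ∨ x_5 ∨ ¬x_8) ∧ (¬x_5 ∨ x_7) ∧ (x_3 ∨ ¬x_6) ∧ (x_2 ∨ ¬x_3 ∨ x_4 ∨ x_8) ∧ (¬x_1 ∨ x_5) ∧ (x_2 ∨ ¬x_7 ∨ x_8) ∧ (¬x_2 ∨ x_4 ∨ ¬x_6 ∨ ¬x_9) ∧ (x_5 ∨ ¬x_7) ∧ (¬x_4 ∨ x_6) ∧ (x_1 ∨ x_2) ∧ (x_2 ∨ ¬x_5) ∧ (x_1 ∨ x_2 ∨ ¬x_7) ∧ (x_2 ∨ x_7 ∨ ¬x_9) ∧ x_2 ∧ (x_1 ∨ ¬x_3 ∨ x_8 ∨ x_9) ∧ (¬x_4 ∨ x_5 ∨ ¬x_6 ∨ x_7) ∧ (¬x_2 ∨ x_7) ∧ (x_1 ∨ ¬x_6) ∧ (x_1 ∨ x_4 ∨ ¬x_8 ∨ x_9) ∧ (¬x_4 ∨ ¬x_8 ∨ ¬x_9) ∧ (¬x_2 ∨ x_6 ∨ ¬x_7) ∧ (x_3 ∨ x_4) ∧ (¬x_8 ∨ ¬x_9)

Case x_1 = True:
  (¬x_1 ∨ x_5) forces x_5 = True.
  (¬x_2 ∨ ¬x_5) forces x_2 = False.
  Clause (x_2 ∨ ¬x_5) is falsified — contradiction.
Case x_1 = False:
  Clause (x_1) is falsified — contradiction.
Both cases fail, so the formula is unsatisfiable.

Unsatisfiable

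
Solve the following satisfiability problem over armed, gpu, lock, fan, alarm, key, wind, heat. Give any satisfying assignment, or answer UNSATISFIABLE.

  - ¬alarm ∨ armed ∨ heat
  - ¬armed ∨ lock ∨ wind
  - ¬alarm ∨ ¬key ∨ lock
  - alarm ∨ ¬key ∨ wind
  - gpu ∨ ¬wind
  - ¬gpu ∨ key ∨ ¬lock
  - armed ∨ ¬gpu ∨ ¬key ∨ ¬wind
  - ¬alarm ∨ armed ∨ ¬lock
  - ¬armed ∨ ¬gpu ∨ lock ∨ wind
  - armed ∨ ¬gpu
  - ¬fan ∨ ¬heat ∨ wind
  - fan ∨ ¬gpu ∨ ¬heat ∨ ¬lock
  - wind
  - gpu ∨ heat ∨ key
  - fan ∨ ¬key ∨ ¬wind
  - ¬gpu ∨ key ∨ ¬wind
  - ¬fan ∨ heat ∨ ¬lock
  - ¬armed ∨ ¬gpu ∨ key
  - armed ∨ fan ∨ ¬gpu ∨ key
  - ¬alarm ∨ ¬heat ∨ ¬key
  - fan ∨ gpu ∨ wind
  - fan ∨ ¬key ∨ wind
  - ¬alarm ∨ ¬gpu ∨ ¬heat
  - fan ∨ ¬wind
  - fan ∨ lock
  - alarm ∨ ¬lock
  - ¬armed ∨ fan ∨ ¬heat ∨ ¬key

Unit clause (wind) forces wind = True.
In (fan ∨ ¬wind) only fan is left, so fan = True.
In (gpu ∨ ¬wind) only gpu is left, so gpu = True.
In (armed ∨ ¬gpu) only armed is left, so armed = True.
In (¬gpu ∨ key ∨ ¬wind) only key is left, so key = True.
Try lock = True:
  (¬fan ∨ heat ∨ ¬lock) forces heat = True.
  (¬alarm ∨ ¬heat ∨ ¬key) forces alarm = False.
  clause (alarm ∨ ¬lock) is falsified — backtrack.
So lock = False.
  then (¬alarm ∨ ¬key ∨ lock) forces alarm = False.
Set heat = False.
All clauses satisfied.

armed = True, gpu = True, lock = False, fan = True, alarm = False, key = True, wind = True, heat = False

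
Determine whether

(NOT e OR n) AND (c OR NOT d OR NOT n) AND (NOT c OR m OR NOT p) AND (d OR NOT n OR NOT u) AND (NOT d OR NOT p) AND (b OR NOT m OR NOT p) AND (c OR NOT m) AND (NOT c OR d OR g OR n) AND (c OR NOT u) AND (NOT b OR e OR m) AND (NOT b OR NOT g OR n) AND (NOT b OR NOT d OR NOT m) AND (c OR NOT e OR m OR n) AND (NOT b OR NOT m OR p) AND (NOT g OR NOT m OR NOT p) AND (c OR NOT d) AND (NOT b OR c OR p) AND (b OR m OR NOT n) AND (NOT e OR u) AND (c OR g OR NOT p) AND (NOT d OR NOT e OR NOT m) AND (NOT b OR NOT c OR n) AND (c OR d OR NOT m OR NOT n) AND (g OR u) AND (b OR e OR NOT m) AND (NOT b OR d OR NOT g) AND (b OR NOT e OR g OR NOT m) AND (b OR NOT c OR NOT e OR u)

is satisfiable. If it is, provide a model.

d = True, m = False, p = False, b = False, n = False, g = False, c = True, e = False, u = True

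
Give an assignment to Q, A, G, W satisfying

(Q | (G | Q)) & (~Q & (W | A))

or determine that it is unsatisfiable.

Q: False, A: True, G: True, W: False

  Q | (G | Q) = True
    G | Q = True
  ~Q & (W | A) = True
    ~Q = True
    W | A = True
Both conjuncts True, so the formula holds.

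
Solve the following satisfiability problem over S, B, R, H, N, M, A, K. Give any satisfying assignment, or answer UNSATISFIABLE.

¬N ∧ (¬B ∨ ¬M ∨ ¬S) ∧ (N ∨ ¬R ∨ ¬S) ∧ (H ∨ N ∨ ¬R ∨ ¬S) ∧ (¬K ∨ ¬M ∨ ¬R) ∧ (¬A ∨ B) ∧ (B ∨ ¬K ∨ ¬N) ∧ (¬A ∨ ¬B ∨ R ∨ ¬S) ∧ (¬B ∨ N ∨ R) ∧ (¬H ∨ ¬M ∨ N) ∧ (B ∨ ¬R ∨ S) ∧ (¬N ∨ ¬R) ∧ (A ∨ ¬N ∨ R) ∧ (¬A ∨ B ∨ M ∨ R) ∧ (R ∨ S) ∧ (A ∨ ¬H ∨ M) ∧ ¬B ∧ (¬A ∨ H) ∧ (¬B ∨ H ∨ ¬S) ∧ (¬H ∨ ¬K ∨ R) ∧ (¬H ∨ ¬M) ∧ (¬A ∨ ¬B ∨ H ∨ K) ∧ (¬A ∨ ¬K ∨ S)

S: True, B: False, R: False, H: False, N: False, M: True, A: False, K: True

Unit clause (¬N) forces N = False.
Unit clause (¬B) forces B = False.
In (¬A ∨ B) only ¬A is left, so A = False.
Try S = False:
  (B ∨ ¬R ∨ S) forces R = False.
  clause (R ∨ S) is falsified — backtrack.
So S = True.
  then (N ∨ ¬R ∨ ¬S) forces R = False.
Set H = False.
Set M = True.
Set K = True.
All clauses satisfied.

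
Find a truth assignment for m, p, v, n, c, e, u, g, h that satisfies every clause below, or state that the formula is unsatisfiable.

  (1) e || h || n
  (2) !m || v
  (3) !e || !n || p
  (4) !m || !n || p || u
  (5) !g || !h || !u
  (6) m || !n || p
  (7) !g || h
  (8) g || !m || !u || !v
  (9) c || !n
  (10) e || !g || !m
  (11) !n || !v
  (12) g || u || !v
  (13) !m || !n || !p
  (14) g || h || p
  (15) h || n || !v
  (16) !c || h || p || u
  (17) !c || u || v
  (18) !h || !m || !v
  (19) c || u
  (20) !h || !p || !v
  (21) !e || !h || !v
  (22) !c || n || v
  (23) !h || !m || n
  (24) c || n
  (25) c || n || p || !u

Set m = False.
Set p = True.
Set v = False.
Set n = True.
  then (c || !n) forces c = True.
  then (!c || u || v) forces u = True.
Set e = False.
Try g = True:
  (!g || !h || !u) forces h = False.
  clause (!g || h) is falsified — backtrack.
So g = False.
Set h = True.
All clauses satisfied.

m=F, p=T, v=F, n=T, c=T, e=F, u=T, g=F, h=T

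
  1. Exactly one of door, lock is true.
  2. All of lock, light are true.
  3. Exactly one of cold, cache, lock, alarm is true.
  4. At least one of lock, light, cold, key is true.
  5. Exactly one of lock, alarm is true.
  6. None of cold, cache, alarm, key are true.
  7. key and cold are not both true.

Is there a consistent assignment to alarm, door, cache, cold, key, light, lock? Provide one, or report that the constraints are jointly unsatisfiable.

alarm=F, door=F, cache=F, cold=F, key=F, light=T, lock=T

  (1) {door, lock}: 1 true — exactly one ✓
  (2) {lock, light}: all 2 true ✓
  (3) {cold, cache, lock, alarm}: 1 true — exactly one ✓
  (4) {lock, light, cold, key}: 2 true — at least one ✓
  (5) {lock, alarm}: 1 true — exactly one ✓
  (6) {cold, cache, alarm, key}: 0 true — none ✓
  (7) key=F, cold=F — not both ✓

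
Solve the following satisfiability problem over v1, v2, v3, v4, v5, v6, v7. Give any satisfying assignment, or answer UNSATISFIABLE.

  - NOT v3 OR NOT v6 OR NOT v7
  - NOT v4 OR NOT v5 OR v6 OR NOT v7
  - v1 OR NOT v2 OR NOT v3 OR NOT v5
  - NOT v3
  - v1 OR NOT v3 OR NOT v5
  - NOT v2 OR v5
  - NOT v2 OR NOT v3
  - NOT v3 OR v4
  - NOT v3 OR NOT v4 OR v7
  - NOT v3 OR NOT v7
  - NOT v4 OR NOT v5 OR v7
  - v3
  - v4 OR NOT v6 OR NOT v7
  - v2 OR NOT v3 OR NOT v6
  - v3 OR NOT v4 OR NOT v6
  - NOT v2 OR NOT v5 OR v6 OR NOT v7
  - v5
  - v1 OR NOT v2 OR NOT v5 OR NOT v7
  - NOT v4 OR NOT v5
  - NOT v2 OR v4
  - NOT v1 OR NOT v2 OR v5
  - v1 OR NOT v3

Unsatisfiable — no assignment works.

Case v3 = True:
  Clause (NOT v3) is falsified — contradiction.
Case v3 = False:
  Clause (v3) is falsified — contradiction.
Both cases fail, so the formula is unsatisfiable.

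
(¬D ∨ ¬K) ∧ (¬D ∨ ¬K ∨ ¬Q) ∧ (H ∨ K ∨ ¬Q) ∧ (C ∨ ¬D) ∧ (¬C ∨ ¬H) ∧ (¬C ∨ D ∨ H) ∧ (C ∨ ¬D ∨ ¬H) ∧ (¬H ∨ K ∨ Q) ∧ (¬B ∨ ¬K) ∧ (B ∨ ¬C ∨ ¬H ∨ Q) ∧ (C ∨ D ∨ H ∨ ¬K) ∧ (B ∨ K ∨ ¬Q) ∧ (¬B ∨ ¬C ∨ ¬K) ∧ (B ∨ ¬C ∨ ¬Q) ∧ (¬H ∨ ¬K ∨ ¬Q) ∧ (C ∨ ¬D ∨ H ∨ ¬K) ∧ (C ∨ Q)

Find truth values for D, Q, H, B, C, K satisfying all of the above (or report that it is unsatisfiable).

Set D = True.
  then (¬D ∨ ¬K) forces K = False.
  then (C ∨ ¬D) forces C = True.
  then (¬C ∨ ¬H) forces H = False.
  then (H ∨ K ∨ ¬Q) forces Q = False.
Set B = True.
All clauses satisfied.

D=T; Q=F; H=F; B=T; C=T; K=F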